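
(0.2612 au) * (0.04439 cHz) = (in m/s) 1.735e+07. Check: 1 au = 1.4959787e+11 m, so 0.2612 au = 0.2612 * 1.4959787e+11 = 3.9074964e+10 m. 1 cHz = 0.01 Hz, so 0.04439 cHz = 0.04439 * 0.01 = 0.0004439 Hz. Combine: 3.9074964e+10 m * 0.0004439 Hz = 17345376 m/s. Result: 17345376 m/s ≈ 1.735e+07 m/s (4 s.f.).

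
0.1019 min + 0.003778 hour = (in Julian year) 1 min = 60 s, so 0.1019 min = 0.1019 * 60 = 6.114 s. 1 hour = 3600 s, so 0.003778 hour = 0.003778 * 3600 = 13.6008 s. Sum: 6.114 + 13.6008 = 19.7148 s. 1 Julian year = 31557600 s, so 19.7148 s = 19.7148 / 31557600 = 6.2472431e-07 Julian year ≈ 6.247e-07 Julian year (4 s.f.). Final answer: 6.247e-07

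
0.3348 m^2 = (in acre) 8.273e-05. Check: 1 acre = 4046.8564 m^2, so 0.3348 m^2 = 0.3348 / 4046.8564 = 8.2730882e-05 acre ≈ 8.273e-05 acre (4 s.f.).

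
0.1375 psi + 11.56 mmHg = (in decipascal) 1 psi = 6894.7573 Pa, so 0.1375 psi = 0.1375 * 6894.7573 = 948.02913 Pa. 1 mmHg = 133.32237 Pa, so 11.56 mmHg = 11.56 * 133.32237 = 1541.2066 Pa. Sum: 948.02913 + 1541.2066 = 2489.2357 Pa. 1 decipascal = 0.1 Pa, so 2489.2357 Pa = 2489.2357 / 0.1 = 24892.357 decipascal ≈ 2.489e+04 decipascal (4 s.f.). Final answer: 2.489e+04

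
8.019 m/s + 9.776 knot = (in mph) 8.019 m/s is already in m/s. 1 knot = 0.51444444 m/s, so 9.776 knot = 9.776 * 0.51444444 = 5.0292089 m/s. Sum: 8.019 + 5.0292089 = 13.048209 m/s. 1 mph = 0.44704 m/s, so 13.048209 m/s = 13.048209 / 0.44704 = 29.188012 mph ≈ 29.19 mph (4 s.f.). Final answer: 29.19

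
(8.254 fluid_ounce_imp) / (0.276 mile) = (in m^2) 5.28e-07. Check: 1 fluid_ounce_imp = 2.8413063e-05 m^3, so 8.254 fluid_ounce_imp = 8.254 * 2.8413063e-05 = 0.00023452142 m^3. 1 mile = 1609.344 m, so 0.276 mile = 0.276 * 1609.344 = 444.17894 m. Combine: 0.00023452142 m^3 / 444.17894 m = 5.279886e-07 m^2. Result: 5.279886e-07 m^2 ≈ 5.28e-07 m^2 (4 s.f.).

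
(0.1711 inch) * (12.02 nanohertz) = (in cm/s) 5.224e-09. Check: 1 inch = 0.0254 m, so 0.1711 inch = 0.1711 * 0.0254 = 0.00434594 m. 1 nanohertz = 1e-09 Hz, so 12.02 nanohertz = 12.02 * 1e-09 = 1.202e-08 Hz. Combine: 0.00434594 m * 1.202e-08 Hz = 5.2238199e-11 m/s. 1 cm/s = 0.01 m/s, so 5.2238199e-11 m/s = 5.2238199e-11 / 0.01 = 5.2238199e-09 cm/s ≈ 5.224e-09 cm/s (4 s.f.).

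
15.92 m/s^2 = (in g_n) 1.623. Check: 1 g_n = 9.80665 m/s^2, so 15.92 m/s^2 = 15.92 / 9.80665 = 1.6233882 g_n ≈ 1.623 g_n (4 s.f.).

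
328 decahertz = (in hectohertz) 1 decahertz = 10 Hz, so 328 decahertz = 328 * 10 = 3280 Hz. 1 hectohertz = 100 Hz, so 3280 Hz = 3280 / 100 = 32.8 hectohertz. Final answer: 32.8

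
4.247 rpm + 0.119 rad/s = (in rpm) 1 rpm = 0.10471976 rad/s, so 4.247 rpm = 4.247 * 0.10471976 = 0.4447448 rad/s. 0.119 rad/s is already in rad/s. Sum: 0.4447448 + 0.119 = 0.5637448 rad/s. 1 rpm = 0.10471976 rad/s, so 0.5637448 rad/s = 0.5637448 / 0.10471976 = 5.3833663 rpm ≈ 5.383 rpm (4 s.f.). Final answer: 5.383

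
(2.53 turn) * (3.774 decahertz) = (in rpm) 5729. Check: 1 turn = 6.2831853 rad, so 2.53 turn = 2.53 * 6.2831853 = 15.896459 rad. 1 decahertz = 10 Hz, so 3.774 decahertz = 3.774 * 10 = 37.74 Hz. Combine: 15.896459 rad * 37.74 Hz = 599.93236 rad/s. 1 rpm = 0.10471976 rad/s, so 599.93236 rad/s = 599.93236 / 0.10471976 = 5728.932 rpm ≈ 5729 rpm (4 s.f.).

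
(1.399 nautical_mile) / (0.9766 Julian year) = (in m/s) 1 nautical_mile = 1852 m, so 1.399 nautical_mile = 1.399 * 1852 = 2590.948 m. 1 Julian year = 31557600 s, so 0.9766 Julian year = 0.9766 * 31557600 = 30819152 s. Combine: 2590.948 m / 30819152 s = 8.4069412e-05 m/s. Result: 8.4069412e-05 m/s ≈ 8.407e-05 m/s (4 s.f.). Final answer: 8.407e-05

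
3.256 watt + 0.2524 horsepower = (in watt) 3.256 watt = 3.256 W. 1 horsepower = 745.69987 W, so 0.2524 horsepower = 0.2524 * 745.69987 = 188.21465 W. Sum: 3.256 + 188.21465 = 191.47065 W. 191.47065 W = 191.47065 watt ≈ 191.5 watt (4 s.f.). Final answer: 191.5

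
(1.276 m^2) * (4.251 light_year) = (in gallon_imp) 1.276 m^2 is already in m^2. 1 light_year = 9.4607305e+15 m, so 4.251 light_year = 4.251 * 9.4607305e+15 = 4.0217565e+16 m. Combine: 1.276 m^2 * 4.0217565e+16 m = 5.1317613e+16 m^3. 1 gallon_imp = 0.00454609 m^3, so 5.1317613e+16 m^3 = 5.1317613e+16 / 0.00454609 = 1.1288297e+19 gallon_imp ≈ 1.129e+19 gallon_imp (4 s.f.). Final answer: 1.129e+19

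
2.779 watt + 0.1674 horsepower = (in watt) 127.6. Check: 2.779 watt = 2.779 W. 1 horsepower = 745.69987 W, so 0.1674 horsepower = 0.1674 * 745.69987 = 124.83016 W. Sum: 2.779 + 124.83016 = 127.60916 W. 127.60916 W = 127.60916 watt ≈ 127.6 watt (4 s.f.).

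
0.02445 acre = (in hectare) 1 acre = 4046.8564 m^2, so 0.02445 acre = 0.02445 * 4046.8564 = 98.94564 m^2. 1 hectare = 10000 m^2, so 98.94564 m^2 = 98.94564 / 10000 = 0.009894564 hectare ≈ 0.009895 hectare (4 s.f.). Final answer: 0.009895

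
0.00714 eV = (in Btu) 1.084e-24. Check: 1 eV = 1.6021766e-19 J, so 0.00714 eV = 0.00714 * 1.6021766e-19 = 1.1439541e-21 J. 1 Btu = 1055.0559 J, so 1.1439541e-21 J = 1.1439541e-21 / 1055.0559 = 1.0842593e-24 Btu ≈ 1.084e-24 Btu (4 s.f.).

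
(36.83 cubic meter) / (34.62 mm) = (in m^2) 36.83 cubic meter = 36.83 m^3. 1 mm = 0.001 m, so 34.62 mm = 34.62 * 0.001 = 0.03462 m. Combine: 36.83 m^3 / 0.03462 m = 1063.8359 m^2. Result: 1063.8359 m^2 ≈ 1064 m^2 (4 s.f.). Final answer: 1064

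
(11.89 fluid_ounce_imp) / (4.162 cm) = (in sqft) 1 fluid_ounce_imp = 2.8413063e-05 m^3, so 11.89 fluid_ounce_imp = 11.89 * 2.8413063e-05 = 0.00033783131 m^3. 1 cm = 0.01 m, so 4.162 cm = 4.162 * 0.01 = 0.04162 m. Combine: 0.00033783131 m^3 / 0.04162 m = 0.0081170426 m^2. 1 sqft = 0.09290304 m^2, so 0.0081170426 m^2 = 0.0081170426 / 0.09290304 = 0.087371119 sqft ≈ 0.08737 sqft (4 s.f.). Final answer: 0.08737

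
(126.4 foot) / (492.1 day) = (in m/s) 9.061e-07. Check: 1 foot = 0.3048 m, so 126.4 foot = 126.4 * 0.3048 = 38.52672 m. 1 day = 86400 s, so 492.1 day = 492.1 * 86400 = 42517440 s. Combine: 38.52672 m / 42517440 s = 9.0613922e-07 m/s. Result: 9.0613922e-07 m/s ≈ 9.061e-07 m/s (4 s.f.).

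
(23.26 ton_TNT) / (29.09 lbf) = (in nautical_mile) 4.061e+05. Check: 1 ton_TNT = 4.184e+09 J, so 23.26 ton_TNT = 23.26 * 4.184e+09 = 9.731984e+10 J. 1 lbf = 4.4482216 N, so 29.09 lbf = 29.09 * 4.4482216 = 129.39877 N. Combine: 9.731984e+10 J / 129.39877 N = 7.5209248e+08 m. 1 nautical_mile = 1852 m, so 7.5209248e+08 m = 7.5209248e+08 / 1852 = 406097.45 nautical_mile ≈ 4.061e+05 nautical_mile (4 s.f.).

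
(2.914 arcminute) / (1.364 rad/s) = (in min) 1.036e-05. Check: 1 arcminute = 0.00029088821 rad, so 2.914 arcminute = 2.914 * 0.00029088821 = 0.00084764824 rad. 1.364 rad/s is already in rad/s. Combine: 0.00084764824 rad / 1.364 rad/s = 0.00062144299 s. 1 min = 60 s, so 0.00062144299 s = 0.00062144299 / 60 = 1.0357383e-05 min ≈ 1.036e-05 min (4 s.f.).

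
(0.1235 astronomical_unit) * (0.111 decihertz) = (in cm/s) 2.051e+10. Check: 1 astronomical_unit = 1.4959787e+11 m, so 0.1235 astronomical_unit = 0.1235 * 1.4959787e+11 = 1.8475337e+10 m. 1 decihertz = 0.1 Hz, so 0.111 decihertz = 0.111 * 0.1 = 0.0111 Hz. Combine: 1.8475337e+10 m * 0.0111 Hz = 2.0507624e+08 m/s. 1 cm/s = 0.01 m/s, so 2.0507624e+08 m/s = 2.0507624e+08 / 0.01 = 2.0507624e+10 cm/s ≈ 2.051e+10 cm/s (4 s.f.).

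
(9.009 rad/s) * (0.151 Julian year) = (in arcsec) 9.009 rad/s is already in rad/s. 1 Julian year = 31557600 s, so 0.151 Julian year = 0.151 * 31557600 = 4765197.6 s. Combine: 9.009 rad/s * 4765197.6 s = 42929665 rad. 1 arcsec = 4.8481368e-06 rad, so 42929665 rad = 42929665 / 4.8481368e-06 = 8.8548791e+12 arcsec ≈ 8.855e+12 arcsec (4 s.f.). Final answer: 8.855e+12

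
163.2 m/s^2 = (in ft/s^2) 1 ft/s^2 = 0.3048 m/s^2, so 163.2 m/s^2 = 163.2 / 0.3048 = 535.43307 ft/s^2 ≈ 535.4 ft/s^2 (4 s.f.). Final answer: 535.4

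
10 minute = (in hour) 0.1667. Check: 1 minute = 60 s, so 10 minute = 10 * 60 = 600 s. 1 hour = 3600 s, so 600 s = 600 / 3600 = 0.16666667 hour ≈ 0.1667 hour (4 s.f.).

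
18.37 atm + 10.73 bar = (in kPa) 1 atm = 101325 Pa, so 18.37 atm = 18.37 * 101325 = 1861340.2 Pa. 1 bar = 100000 Pa, so 10.73 bar = 10.73 * 100000 = 1073000 Pa. Sum: 1861340.2 + 1073000 = 2934340.2 Pa. 1 kPa = 1000 Pa, so 2934340.2 Pa = 2934340.2 / 1000 = 2934.3403 kPa ≈ 2934 kPa (4 s.f.). Final answer: 2934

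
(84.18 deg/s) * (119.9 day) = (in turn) 2.422e+06. Check: 1 deg/s = 0.017453293 rad/s, so 84.18 deg/s = 84.18 * 0.017453293 = 1.4692182 rad/s. 1 day = 86400 s, so 119.9 day = 119.9 * 86400 = 10359360 s. Combine: 1.4692182 rad/s * 10359360 s = 15220160 rad. 1 turn = 6.2831853 rad, so 15220160 rad = 15220160 / 6.2831853 = 2422363.7 turn ≈ 2.422e+06 turn (4 s.f.).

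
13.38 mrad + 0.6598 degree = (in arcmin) 85.59. Check: 1 mrad = 0.001 rad, so 13.38 mrad = 13.38 * 0.001 = 0.01338 rad. 1 degree = 0.017453293 rad, so 0.6598 degree = 0.6598 * 0.017453293 = 0.011515682 rad. Sum: 0.01338 + 0.011515682 = 0.024895682 rad. 1 arcmin = 0.00029088821 rad, so 0.024895682 rad = 0.024895682 / 0.00029088821 = 85.585052 arcmin ≈ 85.59 arcmin (4 s.f.).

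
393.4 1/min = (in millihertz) 6557. Check: 1 1/min = 0.016666667 Hz, so 393.4 1/min = 393.4 * 0.016666667 = 6.5566667 Hz. 1 millihertz = 0.001 Hz, so 6.5566667 Hz = 6.5566667 / 0.001 = 6556.6667 millihertz ≈ 6557 millihertz (4 s.f.).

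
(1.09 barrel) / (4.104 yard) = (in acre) 1 barrel = 0.15898729 m^3, so 1.09 barrel = 1.09 * 0.15898729 = 0.17329615 m^3. 1 yard = 0.9144 m, so 4.104 yard = 4.104 * 0.9144 = 3.7526976 m. Combine: 0.17329615 m^3 / 3.7526976 m = 0.046179088 m^2. 1 acre = 4046.8564 m^2, so 0.046179088 m^2 = 0.046179088 / 4046.8564 = 1.1411101e-05 acre ≈ 1.141e-05 acre (4 s.f.). Final answer: 1.141e-05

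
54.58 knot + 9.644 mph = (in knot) 62.96. Check: 1 knot = 0.51444444 m/s, so 54.58 knot = 54.58 * 0.51444444 = 28.078378 m/s. 1 mph = 0.44704 m/s, so 9.644 mph = 9.644 * 0.44704 = 4.3112538 m/s. Sum: 28.078378 + 4.3112538 = 32.389632 m/s. 1 knot = 0.51444444 m/s, so 32.389632 m/s = 32.389632 / 0.51444444 = 62.960407 knot ≈ 62.96 knot (4 s.f.).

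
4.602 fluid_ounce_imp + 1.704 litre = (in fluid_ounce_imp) 64.57. Check: 1 fluid_ounce_imp = 2.8413063e-05 m^3, so 4.602 fluid_ounce_imp = 4.602 * 2.8413063e-05 = 0.00013075691 m^3. 1 litre = 0.001 m^3, so 1.704 litre = 1.704 * 0.001 = 0.001704 m^3. Sum: 0.00013075691 + 0.001704 = 0.0018347569 m^3. 1 fluid_ounce_imp = 2.8413063e-05 m^3, so 0.0018347569 m^3 = 0.0018347569 / 2.8413063e-05 = 64.574416 fluid_ounce_imp ≈ 64.57 fluid_ounce_imp (4 s.f.).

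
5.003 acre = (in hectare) 1 acre = 4046.8564 m^2, so 5.003 acre = 5.003 * 4046.8564 = 20246.423 m^2. 1 hectare = 10000 m^2, so 20246.423 m^2 = 20246.423 / 10000 = 2.0246423 hectare ≈ 2.025 hectare (4 s.f.). Final answer: 2.025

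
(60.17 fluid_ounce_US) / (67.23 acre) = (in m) 1 fluid_ounce_US = 2.957353e-05 m^3, so 60.17 fluid_ounce_US = 60.17 * 2.957353e-05 = 0.0017794393 m^3. 1 acre = 4046.8564 m^2, so 67.23 acre = 67.23 * 4046.8564 = 272070.16 m^2. Combine: 0.0017794393 m^3 / 272070.16 m^2 = 6.5403692e-09 m. Result: 6.5403692e-09 m ≈ 6.54e-09 m (4 s.f.). Final answer: 6.54e-09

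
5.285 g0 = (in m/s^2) 51.83. Check: 1 g0 = 9.80665 m/s^2, so 5.285 g0 = 5.285 * 9.80665 = 51.828145 m/s^2. Result: 51.828145 m/s^2 ≈ 51.83 m/s^2 (4 s.f.).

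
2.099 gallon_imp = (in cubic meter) 1 gallon_imp = 0.00454609 m^3, so 2.099 gallon_imp = 2.099 * 0.00454609 = 0.0095422429 m^3. 0.0095422429 m^3 = 0.0095422429 cubic meter ≈ 0.009542 cubic meter (4 s.f.). Final answer: 0.009542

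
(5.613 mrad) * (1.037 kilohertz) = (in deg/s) 333.5. Check: 1 mrad = 0.001 rad, so 5.613 mrad = 5.613 * 0.001 = 0.005613 rad. 1 kilohertz = 1000 Hz, so 1.037 kilohertz = 1.037 * 1000 = 1037 Hz. Combine: 0.005613 rad * 1037 Hz = 5.820681 rad/s. 1 deg/s = 0.017453293 rad/s, so 5.820681 rad/s = 5.820681 / 0.017453293 = 333.50046 deg/s ≈ 333.5 deg/s (4 s.f.).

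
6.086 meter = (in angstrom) 6.086 meter = 6.086 m. 1 angstrom = 1e-10 m, so 6.086 m = 6.086 / 1e-10 = 6.086e+10 angstrom. Final answer: 6.086e+10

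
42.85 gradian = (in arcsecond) 1 gradian = 0.015707963 rad, so 42.85 gradian = 42.85 * 0.015707963 = 0.67308623 rad. 1 arcsecond = 4.8481368e-06 rad, so 0.67308623 rad = 0.67308623 / 4.8481368e-06 = 138834 arcsecond ≈ 1.388e+05 arcsecond (4 s.f.). Final answer: 1.388e+05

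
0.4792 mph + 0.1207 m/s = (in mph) 1 mph = 0.44704 m/s, so 0.4792 mph = 0.4792 * 0.44704 = 0.21422157 m/s. 0.1207 m/s is already in m/s. Sum: 0.21422157 + 0.1207 = 0.33492157 m/s. 1 mph = 0.44704 m/s, so 0.33492157 m/s = 0.33492157 / 0.44704 = 0.74919821 mph ≈ 0.7492 mph (4 s.f.). Final answer: 0.7492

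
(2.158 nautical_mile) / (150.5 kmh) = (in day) 0.001106. Check: 1 nautical_mile = 1852 m, so 2.158 nautical_mile = 2.158 * 1852 = 3996.616 m. 1 kmh = 0.27777778 m/s, so 150.5 kmh = 150.5 * 0.27777778 = 41.805556 m/s. Combine: 3996.616 m / 41.805556 m/s = 95.600117 s. 1 day = 86400 s, so 95.600117 s = 95.600117 / 86400 = 0.0011064828 day ≈ 0.001106 day (4 s.f.).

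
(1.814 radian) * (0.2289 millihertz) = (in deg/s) 1.814 radian = 1.814 rad. 1 millihertz = 0.001 Hz, so 0.2289 millihertz = 0.2289 * 0.001 = 0.0002289 Hz. Combine: 1.814 rad * 0.0002289 Hz = 0.0004152246 rad/s. 1 deg/s = 0.017453293 rad/s, so 0.0004152246 rad/s = 0.0004152246 / 0.017453293 = 0.023790617 deg/s ≈ 0.02379 deg/s (4 s.f.). Final answer: 0.02379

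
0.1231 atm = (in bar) 1 atm = 101325 Pa, so 0.1231 atm = 0.1231 * 101325 = 12473.108 Pa. 1 bar = 100000 Pa, so 12473.108 Pa = 12473.108 / 100000 = 0.12473107 bar ≈ 0.1247 bar (4 s.f.). Final answer: 0.1247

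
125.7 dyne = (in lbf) 1 dyne = 1e-05 N, so 125.7 dyne = 125.7 * 1e-05 = 0.001257 N. 1 lbf = 4.4482216 N, so 0.001257 N = 0.001257 / 4.4482216 = 0.00028258484 lbf ≈ 0.0002826 lbf (4 s.f.). Final answer: 0.0002826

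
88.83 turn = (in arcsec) 1 turn = 6.2831853 rad, so 88.83 turn = 88.83 * 6.2831853 = 558.13535 rad. 1 arcsec = 4.8481368e-06 rad, so 558.13535 rad = 558.13535 / 4.8481368e-06 = 1.1512368e+08 arcsec ≈ 1.151e+08 arcsec (4 s.f.). Final answer: 1.151e+08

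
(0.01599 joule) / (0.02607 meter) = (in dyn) 6.133e+04. Check: 0.01599 joule = 0.01599 J. 0.02607 meter = 0.02607 m. Combine: 0.01599 J / 0.02607 m = 0.61334868 N. 1 dyn = 1e-05 N, so 0.61334868 N = 0.61334868 / 1e-05 = 61334.868 dyn ≈ 6.133e+04 dyn (4 s.f.).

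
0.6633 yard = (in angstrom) 1 yard = 0.9144 m, so 0.6633 yard = 0.6633 * 0.9144 = 0.60652152 m. 1 angstrom = 1e-10 m, so 0.60652152 m = 0.60652152 / 1e-10 = 6.0652152e+09 angstrom ≈ 6.065e+09 angstrom (4 s.f.). Final answer: 6.065e+09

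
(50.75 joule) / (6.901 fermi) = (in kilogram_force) 50.75 joule = 50.75 J. 1 fermi = 1e-15 m, so 6.901 fermi = 6.901 * 1e-15 = 6.901e-15 m. Combine: 50.75 J / 6.901e-15 m = 7.3540067e+15 N. 1 kilogram_force = 9.80665 N, so 7.3540067e+15 N = 7.3540067e+15 / 9.80665 = 7.4989998e+14 kilogram_force ≈ 7.499e+14 kilogram_force (4 s.f.). Final answer: 7.499e+14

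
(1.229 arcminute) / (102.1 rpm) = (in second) 3.344e-05. Check: 1 arcminute = 0.00029088821 rad, so 1.229 arcminute = 1.229 * 0.00029088821 = 0.00035750161 rad. 1 rpm = 0.10471976 rad/s, so 102.1 rpm = 102.1 * 0.10471976 = 10.691887 rad/s. Combine: 0.00035750161 rad / 10.691887 rad/s = 3.3436718e-05 s. 3.3436718e-05 s = 3.3436718e-05 second ≈ 3.344e-05 second (4 s.f.).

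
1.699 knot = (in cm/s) 1 knot = 0.51444444 m/s, so 1.699 knot = 1.699 * 0.51444444 = 0.87404111 m/s. 1 cm/s = 0.01 m/s, so 0.87404111 m/s = 0.87404111 / 0.01 = 87.404111 cm/s ≈ 87.4 cm/s (4 s.f.). Final answer: 87.4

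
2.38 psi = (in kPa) 16.41. Check: 1 psi = 6894.7573 Pa, so 2.38 psi = 2.38 * 6894.7573 = 16409.522 Pa. 1 kPa = 1000 Pa, so 16409.522 Pa = 16409.522 / 1000 = 16.409522 kPa ≈ 16.41 kPa (4 s.f.).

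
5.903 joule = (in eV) 5.903 joule = 5.903 J. 1 eV = 1.6021766e-19 J, so 5.903 J = 5.903 / 1.6021766e-19 = 3.6843628e+19 eV ≈ 3.684e+19 eV (4 s.f.). Final answer: 3.684e+19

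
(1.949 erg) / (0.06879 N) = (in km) 2.833e-09. Check: 1 erg = 1e-07 J, so 1.949 erg = 1.949 * 1e-07 = 1.949e-07 J. 0.06879 N is already in N. Combine: 1.949e-07 J / 0.06879 N = 2.8332606e-06 m. 1 km = 1000 m, so 2.8332606e-06 m = 2.8332606e-06 / 1000 = 2.8332606e-09 km ≈ 2.833e-09 km (4 s.f.).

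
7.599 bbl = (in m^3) 1 bbl = 0.15898729 m^3, so 7.599 bbl = 7.599 * 0.15898729 = 1.2081445 m^3. Result: 1.2081445 m^3 ≈ 1.208 m^3 (4 s.f.). Final answer: 1.208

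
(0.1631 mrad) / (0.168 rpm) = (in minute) 1 mrad = 0.001 rad, so 0.1631 mrad = 0.1631 * 0.001 = 0.0001631 rad. 1 rpm = 0.10471976 rad/s, so 0.168 rpm = 0.168 * 0.10471976 = 0.017592919 rad/s. Combine: 0.0001631 rad / 0.017592919 rad/s = 0.0092707754 s. 1 minute = 60 s, so 0.0092707754 s = 0.0092707754 / 60 = 0.00015451292 minute ≈ 0.0001545 minute (4 s.f.). Final answer: 0.0001545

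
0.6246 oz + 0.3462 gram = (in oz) 0.6368. Check: 1 oz = 0.028349523 kg, so 0.6246 oz = 0.6246 * 0.028349523 = 0.017707112 kg. 1 gram = 0.001 kg, so 0.3462 gram = 0.3462 * 0.001 = 0.0003462 kg. Sum: 0.017707112 + 0.0003462 = 0.018053312 kg. 1 oz = 0.028349523 kg, so 0.018053312 kg = 0.018053312 / 0.028349523 = 0.63681185 oz ≈ 0.6368 oz (4 s.f.).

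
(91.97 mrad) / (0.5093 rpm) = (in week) 2.851e-06. Check: 1 mrad = 0.001 rad, so 91.97 mrad = 91.97 * 0.001 = 0.09197 rad. 1 rpm = 0.10471976 rad/s, so 0.5093 rpm = 0.5093 * 0.10471976 = 0.053333771 rad/s. Combine: 0.09197 rad / 0.053333771 rad/s = 1.7244233 s. 1 week = 604800 s, so 1.7244233 s = 1.7244233 / 604800 = 2.8512291e-06 week ≈ 2.851e-06 week (4 s.f.).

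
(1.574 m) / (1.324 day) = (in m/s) 1.376e-05. Check: 1.574 m is already in m. 1 day = 86400 s, so 1.324 day = 1.324 * 86400 = 114393.6 s. Combine: 1.574 m / 114393.6 s = 1.3759511e-05 m/s. Result: 1.3759511e-05 m/s ≈ 1.376e-05 m/s (4 s.f.).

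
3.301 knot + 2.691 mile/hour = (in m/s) 1 knot = 0.51444444 m/s, so 3.301 knot = 3.301 * 0.51444444 = 1.6981811 m/s. 1 mile/hour = 0.44704 m/s, so 2.691 mile/hour = 2.691 * 0.44704 = 1.2029846 m/s. Sum: 1.6981811 + 1.2029846 = 2.9011658 m/s. Result: 2.9011658 m/s ≈ 2.901 m/s (4 s.f.). Final answer: 2.901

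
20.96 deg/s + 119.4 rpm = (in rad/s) 12.87. Check: 1 deg/s = 0.017453293 rad/s, so 20.96 deg/s = 20.96 * 0.017453293 = 0.36582101 rad/s. 1 rpm = 0.10471976 rad/s, so 119.4 rpm = 119.4 * 0.10471976 = 12.503539 rad/s. Sum: 0.36582101 + 12.503539 = 12.86936 rad/s. Result: 12.86936 rad/s ≈ 12.87 rad/s (4 s.f.).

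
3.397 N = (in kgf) 1 kgf = 9.80665 N, so 3.397 N = 3.397 / 9.80665 = 0.3463976 kgf ≈ 0.3464 kgf (4 s.f.). Final answer: 0.3464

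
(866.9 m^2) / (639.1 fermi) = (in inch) 5.34e+16. Check: 866.9 m^2 is already in m^2. 1 fermi = 1e-15 m, so 639.1 fermi = 639.1 * 1e-15 = 6.391e-13 m. Combine: 866.9 m^2 / 6.391e-13 m = 1.3564387e+15 m. 1 inch = 0.0254 m, so 1.3564387e+15 m = 1.3564387e+15 / 0.0254 = 5.34031e+16 inch ≈ 5.34e+16 inch (4 s.f.).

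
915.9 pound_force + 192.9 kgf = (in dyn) 1 pound_force = 4.4482216 N, so 915.9 pound_force = 915.9 * 4.4482216 = 4074.1262 N. 1 kgf = 9.80665 N, so 192.9 kgf = 192.9 * 9.80665 = 1891.7028 N. Sum: 4074.1262 + 1891.7028 = 5965.829 N. 1 dyn = 1e-05 N, so 5965.829 N = 5965.829 / 1e-05 = 5.965829e+08 dyn ≈ 5.966e+08 dyn (4 s.f.). Final answer: 5.966e+08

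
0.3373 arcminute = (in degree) 0.005622. Check: 1 arcminute = 0.00029088821 rad, so 0.3373 arcminute = 0.3373 * 0.00029088821 = 9.8116593e-05 rad. 1 degree = 0.017453293 rad, so 9.8116593e-05 rad = 9.8116593e-05 / 0.017453293 = 0.0056216667 degree ≈ 0.005622 degree (4 s.f.).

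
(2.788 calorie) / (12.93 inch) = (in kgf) 3.622. Check: 1 calorie = 4.184 J, so 2.788 calorie = 2.788 * 4.184 = 11.664992 J. 1 inch = 0.0254 m, so 12.93 inch = 12.93 * 0.0254 = 0.328422 m. Combine: 11.664992 J / 0.328422 m = 35.518303 N. 1 kgf = 9.80665 N, so 35.518303 N = 35.518303 / 9.80665 = 3.6218589 kgf ≈ 3.622 kgf (4 s.f.).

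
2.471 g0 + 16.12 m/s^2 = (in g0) 4.115. Check: 1 g0 = 9.80665 m/s^2, so 2.471 g0 = 2.471 * 9.80665 = 24.232232 m/s^2. 16.12 m/s^2 is already in m/s^2. Sum: 24.232232 + 16.12 = 40.352232 m/s^2. 1 g0 = 9.80665 m/s^2, so 40.352232 m/s^2 = 40.352232 / 9.80665 = 4.1147825 g0 ≈ 4.115 g0 (4 s.f.).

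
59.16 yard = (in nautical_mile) 1 yard = 0.9144 m, so 59.16 yard = 59.16 * 0.9144 = 54.095904 m. 1 nautical_mile = 1852 m, so 54.095904 m = 54.095904 / 1852 = 0.029209451 nautical_mile ≈ 0.02921 nautical_mile (4 s.f.). Final answer: 0.02921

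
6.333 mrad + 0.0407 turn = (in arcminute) 900.9. Check: 1 mrad = 0.001 rad, so 6.333 mrad = 6.333 * 0.001 = 0.006333 rad. 1 turn = 6.2831853 rad, so 0.0407 turn = 0.0407 * 6.2831853 = 0.25572564 rad. Sum: 0.006333 + 0.25572564 = 0.26205864 rad. 1 arcminute = 0.00029088821 rad, so 0.26205864 rad = 0.26205864 / 0.00029088821 = 900.89125 arcminute ≈ 900.9 arcminute (4 s.f.).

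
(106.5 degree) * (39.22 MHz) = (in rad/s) 7.29e+07. Check: 1 degree = 0.017453293 rad, so 106.5 degree = 106.5 * 0.017453293 = 1.8587757 rad. 1 MHz = 1000000 Hz, so 39.22 MHz = 39.22 * 1000000 = 39220000 Hz. Combine: 1.8587757 rad * 39220000 Hz = 72901181 rad/s. Result: 72901181 rad/s ≈ 7.29e+07 rad/s (4 s.f.).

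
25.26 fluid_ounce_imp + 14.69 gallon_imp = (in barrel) 0.4246. Check: 1 fluid_ounce_imp = 2.8413063e-05 m^3, so 25.26 fluid_ounce_imp = 25.26 * 2.8413063e-05 = 0.00071771396 m^3. 1 gallon_imp = 0.00454609 m^3, so 14.69 gallon_imp = 14.69 * 0.00454609 = 0.066782062 m^3. Sum: 0.00071771396 + 0.066782062 = 0.067499776 m^3. 1 barrel = 0.15898729 m^3, so 0.067499776 m^3 = 0.067499776 / 0.15898729 = 0.42456082 barrel ≈ 0.4246 barrel (4 s.f.).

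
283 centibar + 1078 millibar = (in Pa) 1 centibar = 1000 Pa, so 283 centibar = 283 * 1000 = 283000 Pa. 1 millibar = 100 Pa, so 1078 millibar = 1078 * 100 = 107800 Pa. Sum: 283000 + 107800 = 390800 Pa. Result: 390800 Pa ≈ 3.908e+05 Pa (4 s.f.). Final answer: 3.908e+05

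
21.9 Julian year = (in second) 1 Julian year = 31557600 s, so 21.9 Julian year = 21.9 * 31557600 = 6.9111144e+08 s. 6.9111144e+08 s = 6.9111144e+08 second ≈ 6.911e+08 second (4 s.f.). Final answer: 6.911e+08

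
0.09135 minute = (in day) 1 minute = 60 s, so 0.09135 minute = 0.09135 * 60 = 5.481 s. 1 day = 86400 s, so 5.481 s = 5.481 / 86400 = 6.34375e-05 day ≈ 6.344e-05 day (4 s.f.). Final answer: 6.344e-05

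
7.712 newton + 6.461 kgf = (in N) 7.712 newton = 7.712 N. 1 kgf = 9.80665 N, so 6.461 kgf = 6.461 * 9.80665 = 63.360766 N. Sum: 7.712 + 63.360766 = 71.072766 N. Result: 71.072766 N ≈ 71.07 N (4 s.f.). Final answer: 71.07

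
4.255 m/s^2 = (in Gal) 425.5. Check: 1 Gal = 0.01 m/s^2, so 4.255 m/s^2 = 4.255 / 0.01 = 425.5 Gal.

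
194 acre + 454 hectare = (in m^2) 5.325e+06. Check: 1 acre = 4046.8564 m^2, so 194 acre = 194 * 4046.8564 = 785090.15 m^2. 1 hectare = 10000 m^2, so 454 hectare = 454 * 10000 = 4540000 m^2. Sum: 785090.15 + 4540000 = 5325090.1 m^2. Result: 5325090.1 m^2 ≈ 5.325e+06 m^2 (4 s.f.).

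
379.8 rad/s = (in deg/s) 2.176e+04. Check: 1 deg/s = 0.017453293 rad/s, so 379.8 rad/s = 379.8 / 0.017453293 = 21760.937 deg/s ≈ 2.176e+04 deg/s (4 s.f.).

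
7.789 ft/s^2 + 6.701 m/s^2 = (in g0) 1 ft/s^2 = 0.3048 m/s^2, so 7.789 ft/s^2 = 7.789 * 0.3048 = 2.3740872 m/s^2. 6.701 m/s^2 is already in m/s^2. Sum: 2.3740872 + 6.701 = 9.0750872 m/s^2. 1 g0 = 9.80665 m/s^2, so 9.0750872 m/s^2 = 9.0750872 / 9.80665 = 0.92540136 g0 ≈ 0.9254 g0 (4 s.f.). Final answer: 0.9254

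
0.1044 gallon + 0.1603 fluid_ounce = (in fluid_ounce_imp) 1 gallon = 0.0037854118 m^3, so 0.1044 gallon = 0.1044 * 0.0037854118 = 0.00039519699 m^3. 1 fluid_ounce = 2.957353e-05 m^3, so 0.1603 fluid_ounce = 0.1603 * 2.957353e-05 = 4.7406368e-06 m^3. Sum: 0.00039519699 + 4.7406368e-06 = 0.00039993763 m^3. 1 fluid_ounce_imp = 2.8413063e-05 m^3, so 0.00039993763 m^3 = 0.00039993763 / 2.8413063e-05 = 14.075837 fluid_ounce_imp ≈ 14.08 fluid_ounce_imp (4 s.f.). Final answer: 14.08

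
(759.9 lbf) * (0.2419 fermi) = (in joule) 1 lbf = 4.4482216 N, so 759.9 lbf = 759.9 * 4.4482216 = 3380.2036 N. 1 fermi = 1e-15 m, so 0.2419 fermi = 0.2419 * 1e-15 = 2.419e-16 m. Combine: 3380.2036 N * 2.419e-16 m = 8.1767125e-13 J. 8.1767125e-13 J = 8.1767125e-13 joule ≈ 8.177e-13 joule (4 s.f.). Final answer: 8.177e-13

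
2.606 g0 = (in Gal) 1 g0 = 9.80665 m/s^2, so 2.606 g0 = 2.606 * 9.80665 = 25.55613 m/s^2. 1 Gal = 0.01 m/s^2, so 25.55613 m/s^2 = 25.55613 / 0.01 = 2555.613 Gal ≈ 2556 Gal (4 s.f.). Final answer: 2556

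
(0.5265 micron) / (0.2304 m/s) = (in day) 1 micron = 1e-06 m, so 0.5265 micron = 0.5265 * 1e-06 = 5.265e-07 m. 0.2304 m/s is already in m/s. Combine: 5.265e-07 m / 0.2304 m/s = 2.2851563e-06 s. 1 day = 86400 s, so 2.2851563e-06 s = 2.2851563e-06 / 86400 = 2.6448568e-11 day ≈ 2.645e-11 day (4 s.f.). Final answer: 2.645e-11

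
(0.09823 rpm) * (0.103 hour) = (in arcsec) 1 rpm = 0.10471976 rad/s, so 0.09823 rpm = 0.09823 * 0.10471976 = 0.010286622 rad/s. 1 hour = 3600 s, so 0.103 hour = 0.103 * 3600 = 370.8 s. Combine: 0.010286622 rad/s * 370.8 s = 3.8142793 rad. 1 arcsec = 4.8481368e-06 rad, so 3.8142793 rad = 3.8142793 / 4.8481368e-06 = 786751.57 arcsec ≈ 7.868e+05 arcsec (4 s.f.). Final answer: 7.868e+05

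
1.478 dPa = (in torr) 1 dPa = 0.1 Pa, so 1.478 dPa = 1.478 * 0.1 = 0.1478 Pa. 1 torr = 133.32237 Pa, so 0.1478 Pa = 0.1478 / 133.32237 = 0.0011085912 torr ≈ 0.001109 torr (4 s.f.). Final answer: 0.001109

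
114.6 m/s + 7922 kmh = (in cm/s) 114.6 m/s is already in m/s. 1 kmh = 0.27777778 m/s, so 7922 kmh = 7922 * 0.27777778 = 2200.5556 m/s. Sum: 114.6 + 2200.5556 = 2315.1556 m/s. 1 cm/s = 0.01 m/s, so 2315.1556 m/s = 2315.1556 / 0.01 = 231515.56 cm/s ≈ 2.315e+05 cm/s (4 s.f.). Final answer: 2.315e+05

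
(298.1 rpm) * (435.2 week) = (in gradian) 1 rpm = 0.10471976 rad/s, so 298.1 rpm = 298.1 * 0.10471976 = 31.216959 rad/s. 1 week = 604800 s, so 435.2 week = 435.2 * 604800 = 2.6320896e+08 s. Combine: 31.216959 rad/s * 2.6320896e+08 s = 8.2165833e+09 rad. 1 gradian = 0.015707963 rad, so 8.2165833e+09 rad = 8.2165833e+09 / 0.015707963 = 5.2308394e+11 gradian ≈ 5.231e+11 gradian (4 s.f.). Final answer: 5.231e+11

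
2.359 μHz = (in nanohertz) 2359. Check: 1 μHz = 1e-06 Hz, so 2.359 μHz = 2.359 * 1e-06 = 2.359e-06 Hz. 1 nanohertz = 1e-09 Hz, so 2.359e-06 Hz = 2.359e-06 / 1e-09 = 2359 nanohertz.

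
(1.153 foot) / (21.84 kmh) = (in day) 6.705e-07. Check: 1 foot = 0.3048 m, so 1.153 foot = 1.153 * 0.3048 = 0.3514344 m. 1 kmh = 0.27777778 m/s, so 21.84 kmh = 21.84 * 0.27777778 = 6.0666667 m/s. Combine: 0.3514344 m / 6.0666667 m/s = 0.057928747 s. 1 day = 86400 s, so 0.057928747 s = 0.057928747 / 86400 = 6.7047161e-07 day ≈ 6.705e-07 day (4 s.f.).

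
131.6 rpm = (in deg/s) 1 rpm = 0.10471976 rad/s, so 131.6 rpm = 131.6 * 0.10471976 = 13.78112 rad/s. 1 deg/s = 0.017453293 rad/s, so 13.78112 rad/s = 13.78112 / 0.017453293 = 789.6 deg/s. Final answer: 789.6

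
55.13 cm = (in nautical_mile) 0.0002977. Check: 1 cm = 0.01 m, so 55.13 cm = 55.13 * 0.01 = 0.5513 m. 1 nautical_mile = 1852 m, so 0.5513 m = 0.5513 / 1852 = 0.00029767819 nautical_mile ≈ 0.0002977 nautical_mile (4 s.f.).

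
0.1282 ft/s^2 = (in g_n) 0.003985. Check: 1 ft/s^2 = 0.3048 m/s^2, so 0.1282 ft/s^2 = 0.1282 * 0.3048 = 0.03907536 m/s^2. 1 g_n = 9.80665 m/s^2, so 0.03907536 m/s^2 = 0.03907536 / 9.80665 = 0.0039845778 g_n ≈ 0.003985 g_n (4 s.f.).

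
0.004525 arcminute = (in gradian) 8.38e-05. Check: 1 arcminute = 0.00029088821 rad, so 0.004525 arcminute = 0.004525 * 0.00029088821 = 1.3162691e-06 rad. 1 gradian = 0.015707963 rad, so 1.3162691e-06 rad = 1.3162691e-06 / 0.015707963 = 8.3796296e-05 gradian ≈ 8.38e-05 gradian (4 s.f.).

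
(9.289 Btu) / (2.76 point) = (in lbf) 1 Btu = 1055.0559 J, so 9.289 Btu = 9.289 * 1055.0559 = 9800.4138 J. 1 point = 0.00035277778 m, so 2.76 point = 2.76 * 0.00035277778 = 0.00097366667 m. Combine: 9800.4138 J / 0.00097366667 m = 10065471 N. 1 lbf = 4.4482216 N, so 10065471 N = 10065471 / 4.4482216 = 2262807.9 lbf ≈ 2.263e+06 lbf (4 s.f.). Final answer: 2.263e+06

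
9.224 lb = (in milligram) 4.184e+06. Check: 1 lb = 0.45359237 kg, so 9.224 lb = 9.224 * 0.45359237 = 4.183936 kg. 1 milligram = 1e-06 kg, so 4.183936 kg = 4.183936 / 1e-06 = 4183936 milligram ≈ 4.184e+06 milligram (4 s.f.).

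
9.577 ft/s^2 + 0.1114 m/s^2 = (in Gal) 1 ft/s^2 = 0.3048 m/s^2, so 9.577 ft/s^2 = 9.577 * 0.3048 = 2.9190696 m/s^2. 0.1114 m/s^2 is already in m/s^2. Sum: 2.9190696 + 0.1114 = 3.0304696 m/s^2. 1 Gal = 0.01 m/s^2, so 3.0304696 m/s^2 = 3.0304696 / 0.01 = 303.04696 Gal ≈ 303 Gal (4 s.f.). Final answer: 303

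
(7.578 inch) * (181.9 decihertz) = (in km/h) 1 inch = 0.0254 m, so 7.578 inch = 7.578 * 0.0254 = 0.1924812 m. 1 decihertz = 0.1 Hz, so 181.9 decihertz = 181.9 * 0.1 = 18.19 Hz. Combine: 0.1924812 m * 18.19 Hz = 3.501233 m/s. 1 km/h = 0.27777778 m/s, so 3.501233 m/s = 3.501233 / 0.27777778 = 12.604439 km/h ≈ 12.6 km/h (4 s.f.). Final answer: 12.6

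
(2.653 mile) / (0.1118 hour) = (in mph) 23.73. Check: 1 mile = 1609.344 m, so 2.653 mile = 2.653 * 1609.344 = 4269.5896 m. 1 hour = 3600 s, so 0.1118 hour = 0.1118 * 3600 = 402.48 s. Combine: 4269.5896 m / 402.48 s = 10.608203 m/s. 1 mph = 0.44704 m/s, so 10.608203 m/s = 10.608203 / 0.44704 = 23.729875 mph ≈ 23.73 mph (4 s.f.).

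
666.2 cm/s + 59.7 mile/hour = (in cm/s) 1 cm/s = 0.01 m/s, so 666.2 cm/s = 666.2 * 0.01 = 6.662 m/s. 1 mile/hour = 0.44704 m/s, so 59.7 mile/hour = 59.7 * 0.44704 = 26.688288 m/s. Sum: 6.662 + 26.688288 = 33.350288 m/s. 1 cm/s = 0.01 m/s, so 33.350288 m/s = 33.350288 / 0.01 = 3335.0288 cm/s ≈ 3335 cm/s (4 s.f.). Final answer: 3335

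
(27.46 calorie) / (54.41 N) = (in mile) 1 calorie = 4.184 J, so 27.46 calorie = 27.46 * 4.184 = 114.89264 J. 54.41 N is already in N. Combine: 114.89264 J / 54.41 N = 2.1116089 m. 1 mile = 1609.344 m, so 2.1116089 m = 2.1116089 / 1609.344 = 0.0013120929 mile ≈ 0.001312 mile (4 s.f.). Final answer: 0.001312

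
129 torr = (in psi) 2.494. Check: 1 torr = 133.32237 Pa, so 129 torr = 129 * 133.32237 = 17198.586 Pa. 1 psi = 6894.7573 Pa, so 17198.586 Pa = 17198.586 / 6894.7573 = 2.4944439 psi ≈ 2.494 psi (4 s.f.).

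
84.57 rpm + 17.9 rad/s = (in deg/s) 1533. Check: 1 rpm = 0.10471976 rad/s, so 84.57 rpm = 84.57 * 0.10471976 = 8.8561497 rad/s. 17.9 rad/s is already in rad/s. Sum: 8.8561497 + 17.9 = 26.75615 rad/s. 1 deg/s = 0.017453293 rad/s, so 26.75615 rad/s = 26.75615 / 0.017453293 = 1533.0145 deg/s ≈ 1533 deg/s (4 s.f.).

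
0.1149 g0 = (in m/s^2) 1.127. Check: 1 g0 = 9.80665 m/s^2, so 0.1149 g0 = 0.1149 * 9.80665 = 1.1267841 m/s^2. Result: 1.1267841 m/s^2 ≈ 1.127 m/s^2 (4 s.f.).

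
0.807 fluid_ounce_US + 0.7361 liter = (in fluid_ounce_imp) 1 fluid_ounce_US = 2.957353e-05 m^3, so 0.807 fluid_ounce_US = 0.807 * 2.957353e-05 = 2.3865838e-05 m^3. 1 liter = 0.001 m^3, so 0.7361 liter = 0.7361 * 0.001 = 0.0007361 m^3. Sum: 2.3865838e-05 + 0.0007361 = 0.00075996584 m^3. 1 fluid_ounce_imp = 2.8413063e-05 m^3, so 0.00075996584 m^3 = 0.00075996584 / 2.8413063e-05 = 26.747058 fluid_ounce_imp ≈ 26.75 fluid_ounce_imp (4 s.f.). Final answer: 26.75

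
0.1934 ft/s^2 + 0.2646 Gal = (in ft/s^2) 0.2021. Check: 1 ft/s^2 = 0.3048 m/s^2, so 0.1934 ft/s^2 = 0.1934 * 0.3048 = 0.05894832 m/s^2. 1 Gal = 0.01 m/s^2, so 0.2646 Gal = 0.2646 * 0.01 = 0.002646 m/s^2. Sum: 0.05894832 + 0.002646 = 0.06159432 m/s^2. 1 ft/s^2 = 0.3048 m/s^2, so 0.06159432 m/s^2 = 0.06159432 / 0.3048 = 0.2020811 ft/s^2 ≈ 0.2021 ft/s^2 (4 s.f.).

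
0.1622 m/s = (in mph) 1 mph = 0.44704 m/s, so 0.1622 m/s = 0.1622 / 0.44704 = 0.36283107 mph ≈ 0.3628 mph (4 s.f.). Final answer: 0.3628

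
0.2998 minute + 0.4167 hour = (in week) 1 minute = 60 s, so 0.2998 minute = 0.2998 * 60 = 17.988 s. 1 hour = 3600 s, so 0.4167 hour = 0.4167 * 3600 = 1500.12 s. Sum: 17.988 + 1500.12 = 1518.108 s. 1 week = 604800 s, so 1518.108 s = 1518.108 / 604800 = 0.0025100992 week ≈ 0.00251 week (4 s.f.). Final answer: 0.00251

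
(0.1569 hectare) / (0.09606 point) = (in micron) 1 hectare = 10000 m^2, so 0.1569 hectare = 0.1569 * 10000 = 1569 m^2. 1 point = 0.00035277778 m, so 0.09606 point = 0.09606 * 0.00035277778 = 3.3887833e-05 m. Combine: 1569 m^2 / 3.3887833e-05 m = 46299803 m. 1 micron = 1e-06 m, so 46299803 m = 46299803 / 1e-06 = 4.6299803e+13 micron ≈ 4.63e+13 micron (4 s.f.). Final answer: 4.63e+13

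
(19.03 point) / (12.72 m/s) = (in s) 0.0005278. Check: 1 point = 0.00035277778 m, so 19.03 point = 19.03 * 0.00035277778 = 0.0067133611 m. 12.72 m/s is already in m/s. Combine: 0.0067133611 m / 12.72 m/s = 0.00052777996 s. Result: 0.00052777996 s ≈ 0.0005278 s (4 s.f.).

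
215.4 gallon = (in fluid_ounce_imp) 1 gallon = 0.0037854118 m^3, so 215.4 gallon = 215.4 * 0.0037854118 = 0.8153777 m^3. 1 fluid_ounce_imp = 2.8413063e-05 m^3, so 0.8153777 m^3 = 0.8153777 / 2.8413063e-05 = 28697.283 fluid_ounce_imp ≈ 2.87e+04 fluid_ounce_imp (4 s.f.). Final answer: 2.87e+04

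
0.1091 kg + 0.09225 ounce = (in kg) 0.1091 kg is already in kg. 1 ounce = 0.028349523 kg, so 0.09225 ounce = 0.09225 * 0.028349523 = 0.0026152435 kg. Sum: 0.1091 + 0.0026152435 = 0.11171524 kg. Result: 0.11171524 kg ≈ 0.1117 kg (4 s.f.). Final answer: 0.1117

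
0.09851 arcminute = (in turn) 1 arcminute = 0.00029088821 rad, so 0.09851 arcminute = 0.09851 * 0.00029088821 = 2.8655397e-05 rad. 1 turn = 6.2831853 rad, so 2.8655397e-05 rad = 2.8655397e-05 / 6.2831853 = 4.5606481e-06 turn ≈ 4.561e-06 turn (4 s.f.). Final answer: 4.561e-06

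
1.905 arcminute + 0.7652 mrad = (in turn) 0.00021. Check: 1 arcminute = 0.00029088821 rad, so 1.905 arcminute = 1.905 * 0.00029088821 = 0.00055414204 rad. 1 mrad = 0.001 rad, so 0.7652 mrad = 0.7652 * 0.001 = 0.0007652 rad. Sum: 0.00055414204 + 0.0007652 = 0.001319342 rad. 1 turn = 6.2831853 rad, so 0.001319342 rad = 0.001319342 / 6.2831853 = 0.00020997981 turn ≈ 0.00021 turn (4 s.f.).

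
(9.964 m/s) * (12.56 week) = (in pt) 9.964 m/s is already in m/s. 1 week = 604800 s, so 12.56 week = 12.56 * 604800 = 7596288 s. Combine: 9.964 m/s * 7596288 s = 75689414 m. 1 pt = 0.00035277778 m, so 75689414 m = 75689414 / 0.00035277778 = 2.1455267e+11 pt ≈ 2.146e+11 pt (4 s.f.). Final answer: 2.146e+11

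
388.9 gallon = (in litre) 1472. Check: 1 gallon = 0.0037854118 m^3, so 388.9 gallon = 388.9 * 0.0037854118 = 1.4721466 m^3. 1 litre = 0.001 m^3, so 1.4721466 m^3 = 1.4721466 / 0.001 = 1472.1466 litre ≈ 1472 litre (4 s.f.).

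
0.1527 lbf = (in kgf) 1 lbf = 4.4482216 N, so 0.1527 lbf = 0.1527 * 4.4482216 = 0.67924344 N. 1 kgf = 9.80665 N, so 0.67924344 N = 0.67924344 / 9.80665 = 0.069263555 kgf ≈ 0.06926 kgf (4 s.f.). Final answer: 0.06926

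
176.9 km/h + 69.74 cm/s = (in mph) 1 km/h = 0.27777778 m/s, so 176.9 km/h = 176.9 * 0.27777778 = 49.138889 m/s. 1 cm/s = 0.01 m/s, so 69.74 cm/s = 69.74 * 0.01 = 0.6974 m/s. Sum: 49.138889 + 0.6974 = 49.836289 m/s. 1 mph = 0.44704 m/s, so 49.836289 m/s = 49.836289 / 0.44704 = 111.4806 mph ≈ 111.5 mph (4 s.f.). Final answer: 111.5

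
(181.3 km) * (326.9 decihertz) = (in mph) 1 km = 1000 m, so 181.3 km = 181.3 * 1000 = 181300 m. 1 decihertz = 0.1 Hz, so 326.9 decihertz = 326.9 * 0.1 = 32.69 Hz. Combine: 181300 m * 32.69 Hz = 5926697 m/s. 1 mph = 0.44704 m/s, so 5926697 m/s = 5926697 / 0.44704 = 13257644 mph ≈ 1.326e+07 mph (4 s.f.). Final answer: 1.326e+07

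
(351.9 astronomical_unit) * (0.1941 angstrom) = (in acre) 0.2525. Check: 1 astronomical_unit = 1.4959787e+11 m, so 351.9 astronomical_unit = 351.9 * 1.4959787e+11 = 5.2643491e+13 m. 1 angstrom = 1e-10 m, so 0.1941 angstrom = 0.1941 * 1e-10 = 1.941e-11 m. Combine: 5.2643491e+13 m * 1.941e-11 m = 1021.8102 m^2. 1 acre = 4046.8564 m^2, so 1021.8102 m^2 = 1021.8102 / 4046.8564 = 0.25249479 acre ≈ 0.2525 acre (4 s.f.).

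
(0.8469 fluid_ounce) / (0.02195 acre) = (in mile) 1 fluid_ounce = 2.957353e-05 m^3, so 0.8469 fluid_ounce = 0.8469 * 2.957353e-05 = 2.5045822e-05 m^3. 1 acre = 4046.8564 m^2, so 0.02195 acre = 0.02195 * 4046.8564 = 88.828498 m^2. Combine: 2.5045822e-05 m^3 / 88.828498 m^2 = 2.8195706e-07 m. 1 mile = 1609.344 m, so 2.8195706e-07 m = 2.8195706e-07 / 1609.344 = 1.7519999e-10 mile ≈ 1.752e-10 mile (4 s.f.). Final answer: 1.752e-10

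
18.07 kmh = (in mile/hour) 1 kmh = 0.27777778 m/s, so 18.07 kmh = 18.07 * 0.27777778 = 5.0194444 m/s. 1 mile/hour = 0.44704 m/s, so 5.0194444 m/s = 5.0194444 / 0.44704 = 11.228177 mile/hour ≈ 11.23 mile/hour (4 s.f.). Final answer: 11.23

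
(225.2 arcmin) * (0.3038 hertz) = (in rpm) 0.19. Check: 1 arcmin = 0.00029088821 rad, so 225.2 arcmin = 225.2 * 0.00029088821 = 0.065508025 rad. 0.3038 hertz = 0.3038 Hz. Combine: 0.065508025 rad * 0.3038 Hz = 0.019901338 rad/s. 1 rpm = 0.10471976 rad/s, so 0.019901338 rad/s = 0.019901338 / 0.10471976 = 0.19004378 rpm ≈ 0.19 rpm (4 s.f.).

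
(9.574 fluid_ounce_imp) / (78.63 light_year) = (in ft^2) 1 fluid_ounce_imp = 2.8413063e-05 m^3, so 9.574 fluid_ounce_imp = 9.574 * 2.8413063e-05 = 0.00027202666 m^3. 1 light_year = 9.4607305e+15 m, so 78.63 light_year = 78.63 * 9.4607305e+15 = 7.4389724e+17 m. Combine: 0.00027202666 m^3 / 7.4389724e+17 m = 3.6567774e-22 m^2. 1 ft^2 = 0.09290304 m^2, so 3.6567774e-22 m^2 = 3.6567774e-22 / 0.09290304 = 3.9361224e-21 ft^2 ≈ 3.936e-21 ft^2 (4 s.f.). Final answer: 3.936e-21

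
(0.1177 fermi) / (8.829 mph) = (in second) 1 fermi = 1e-15 m, so 0.1177 fermi = 0.1177 * 1e-15 = 1.177e-16 m. 1 mph = 0.44704 m/s, so 8.829 mph = 8.829 * 0.44704 = 3.9469162 m/s. Combine: 1.177e-16 m / 3.9469162 m/s = 2.982075e-17 s. 2.982075e-17 s = 2.982075e-17 second ≈ 2.982e-17 second (4 s.f.). Final answer: 2.982e-17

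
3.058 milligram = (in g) 1 milligram = 1e-06 kg, so 3.058 milligram = 3.058 * 1e-06 = 3.058e-06 kg. 1 g = 0.001 kg, so 3.058e-06 kg = 3.058e-06 / 0.001 = 0.003058 g. Final answer: 0.003058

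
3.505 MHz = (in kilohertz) 1 MHz = 1000000 Hz, so 3.505 MHz = 3.505 * 1000000 = 3505000 Hz. 1 kilohertz = 1000 Hz, so 3505000 Hz = 3505000 / 1000 = 3505 kilohertz. Final answer: 3505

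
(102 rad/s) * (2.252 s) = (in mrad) 102 rad/s is already in rad/s. 2.252 s is already in s. Combine: 102 rad/s * 2.252 s = 229.704 rad. 1 mrad = 0.001 rad, so 229.704 rad = 229.704 / 0.001 = 229704 mrad ≈ 2.297e+05 mrad (4 s.f.). Final answer: 2.297e+05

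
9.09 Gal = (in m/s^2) 1 Gal = 0.01 m/s^2, so 9.09 Gal = 9.09 * 0.01 = 0.0909 m/s^2. Result: 0.0909 m/s^2. Final answer: 0.0909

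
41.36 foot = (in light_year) 1.333e-15. Check: 1 foot = 0.3048 m, so 41.36 foot = 41.36 * 0.3048 = 12.606528 m. 1 light_year = 9.4607305e+15 m, so 12.606528 m = 12.606528 / 9.4607305e+15 = 1.3325111e-15 light_year ≈ 1.333e-15 light_year (4 s.f.).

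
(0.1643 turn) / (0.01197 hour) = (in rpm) 0.2288. Check: 1 turn = 6.2831853 rad, so 0.1643 turn = 0.1643 * 6.2831853 = 1.0323273 rad. 1 hour = 3600 s, so 0.01197 hour = 0.01197 * 3600 = 43.092 s. Combine: 1.0323273 rad / 43.092 s = 0.023956357 rad/s. 1 rpm = 0.10471976 rad/s, so 0.023956357 rad/s = 0.023956357 / 0.10471976 = 0.22876636 rpm ≈ 0.2288 rpm (4 s.f.).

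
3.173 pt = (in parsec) 3.628e-20. Check: 1 pt = 0.00035277778 m, so 3.173 pt = 3.173 * 0.00035277778 = 0.0011193639 m. 1 parsec = 3.0856776e+16 m, so 0.0011193639 m = 0.0011193639 / 3.0856776e+16 = 3.6276113e-20 parsec ≈ 3.628e-20 parsec (4 s.f.).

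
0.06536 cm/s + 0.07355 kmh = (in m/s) 1 cm/s = 0.01 m/s, so 0.06536 cm/s = 0.06536 * 0.01 = 0.0006536 m/s. 1 kmh = 0.27777778 m/s, so 0.07355 kmh = 0.07355 * 0.27777778 = 0.020430556 m/s. Sum: 0.0006536 + 0.020430556 = 0.021084156 m/s. Result: 0.021084156 m/s ≈ 0.02108 m/s (4 s.f.). Final answer: 0.02108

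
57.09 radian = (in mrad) 57.09 radian = 57.09 rad. 1 mrad = 0.001 rad, so 57.09 rad = 57.09 / 0.001 = 57090 mrad ≈ 5.709e+04 mrad (4 s.f.). Final answer: 5.709e+04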